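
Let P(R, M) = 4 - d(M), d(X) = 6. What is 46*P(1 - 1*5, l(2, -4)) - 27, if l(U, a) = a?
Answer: -119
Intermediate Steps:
P(R, M) = -2 (P(R, M) = 4 - 1*6 = 4 - 6 = -2)
46*P(1 - 1*5, l(2, -4)) - 27 = 46*(-2) - 27 = -92 - 27 = -119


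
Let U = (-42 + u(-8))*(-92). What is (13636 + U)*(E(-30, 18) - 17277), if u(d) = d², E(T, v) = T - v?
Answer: -201177900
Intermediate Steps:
U = -2024 (U = (-42 + (-8)²)*(-92) = (-42 + 64)*(-92) = 22*(-92) = -2024)
(13636 + U)*(E(-30, 18) - 17277) = (13636 - 2024)*((-30 - 1*18) - 17277) = 11612*((-30 - 18) - 17277) = 11612*(-48 - 17277) = 11612*(-17325) = -201177900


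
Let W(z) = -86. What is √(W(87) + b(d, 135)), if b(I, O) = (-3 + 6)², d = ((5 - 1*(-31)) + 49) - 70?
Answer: I*√77 ≈ 8.775*I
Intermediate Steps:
d = 15 (d = ((5 + 31) + 49) - 70 = (36 + 49) - 70 = 85 - 70 = 15)
b(I, O) = 9 (b(I, O) = 3² = 9)
√(W(87) + b(d, 135)) = √(-86 + 9) = √(-77) = I*√77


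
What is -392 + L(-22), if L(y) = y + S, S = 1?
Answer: -413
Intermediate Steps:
L(y) = 1 + y (L(y) = y + 1 = 1 + y)
-392 + L(-22) = -392 + (1 - 22) = -392 - 21 = -413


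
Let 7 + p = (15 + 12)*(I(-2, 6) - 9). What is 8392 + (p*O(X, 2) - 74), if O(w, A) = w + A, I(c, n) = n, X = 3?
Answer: 7878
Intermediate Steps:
O(w, A) = A + w
p = -88 (p = -7 + (15 + 12)*(6 - 9) = -7 + 27*(-3) = -7 - 81 = -88)
8392 + (p*O(X, 2) - 74) = 8392 + (-88*(2 + 3) - 74) = 8392 + (-88*5 - 74) = 8392 + (-440 - 74) = 8392 - 514 = 7878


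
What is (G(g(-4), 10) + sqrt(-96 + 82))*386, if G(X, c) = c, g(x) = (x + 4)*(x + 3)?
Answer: 3860 + 386*I*sqrt(14) ≈ 3860.0 + 1444.3*I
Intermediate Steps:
g(x) = (3 + x)*(4 + x) (g(x) = (4 + x)*(3 + x) = (3 + x)*(4 + x))
(G(g(-4), 10) + sqrt(-96 + 82))*386 = (10 + sqrt(-96 + 82))*386 = (10 + sqrt(-14))*386 = (10 + I*sqrt(14))*386 = 3860 + 386*I*sqrt(14)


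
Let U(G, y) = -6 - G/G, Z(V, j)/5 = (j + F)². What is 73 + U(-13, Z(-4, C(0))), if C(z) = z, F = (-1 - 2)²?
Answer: 66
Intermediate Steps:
F = 9 (F = (-3)² = 9)
Z(V, j) = 5*(9 + j)² (Z(V, j) = 5*(j + 9)² = 5*(9 + j)²)
U(G, y) = -7 (U(G, y) = -6 - 1*1 = -6 - 1 = -7)
73 + U(-13, Z(-4, C(0))) = 73 - 7 = 66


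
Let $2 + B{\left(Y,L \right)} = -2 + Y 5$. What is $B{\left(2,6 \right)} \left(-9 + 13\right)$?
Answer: $24$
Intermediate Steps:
$B{\left(Y,L \right)} = -4 + 5 Y$ ($B{\left(Y,L \right)} = -2 + \left(-2 + Y 5\right) = -2 + \left(-2 + 5 Y\right) = -4 + 5 Y$)
$B{\left(2,6 \right)} \left(-9 + 13\right) = \left(-4 + 5 \cdot 2\right) \left(-9 + 13\right) = \left(-4 + 10\right) 4 = 6 \cdot 4 = 24$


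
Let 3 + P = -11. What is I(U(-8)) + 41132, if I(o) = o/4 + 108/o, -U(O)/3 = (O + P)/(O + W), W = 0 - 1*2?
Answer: 9045077/220 ≈ 41114.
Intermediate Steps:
P = -14 (P = -3 - 11 = -14)
W = -2 (W = 0 - 2 = -2)
U(O) = -3*(-14 + O)/(-2 + O) (U(O) = -3*(O - 14)/(O - 2) = -3*(-14 + O)/(-2 + O))
I(o) = 108/o + o/4 (I(o) = o*(¼) + 108/o = o/4 + 108/o = 108/o + o/4)
I(U(-8)) + 41132 = (108/((3*(14 - 1*(-8))/(-2 - 8))) + (3*(14 - 1*(-8))/(-2 - 8))/4) + 41132 = (108/((3*(14 + 8)/(-10))) + (3*(14 + 8)/(-10))/4) + 41132 = (108/((3*(-⅒)*22)) + (3*(-⅒)*22)/4) + 41132 = (108/(-33/5) + (¼)*(-33/5)) + 41132 = (108*(-5/33) - 33/20) + 41132 = (-180/11 - 33/20) + 41132 = -3963/220 + 41132 = 9045077/220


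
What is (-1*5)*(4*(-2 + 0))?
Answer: 40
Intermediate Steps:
(-1*5)*(4*(-2 + 0)) = -20*(-2) = -5*(-8) = 40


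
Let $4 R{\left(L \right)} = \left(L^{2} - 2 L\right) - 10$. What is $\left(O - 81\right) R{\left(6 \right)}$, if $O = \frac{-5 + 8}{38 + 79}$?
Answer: $- \frac{11053}{39} \approx -283.41$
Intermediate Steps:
$O = \frac{1}{39}$ ($O = \frac{3}{117} = 3 \cdot \frac{1}{117} = \frac{1}{39} \approx 0.025641$)
$R{\left(L \right)} = - \frac{5}{2} - \frac{L}{2} + \frac{L^{2}}{4}$ ($R{\left(L \right)} = \frac{\left(L^{2} - 2 L\right) - 10}{4} = \frac{-10 + L^{2} - 2 L}{4} = - \frac{5}{2} - \frac{L}{2} + \frac{L^{2}}{4}$)
$\left(O - 81\right) R{\left(6 \right)} = \left(\frac{1}{39} - 81\right) \left(- \frac{5}{2} - 3 + \frac{6^{2}}{4}\right) = - \frac{3158 \left(- \frac{5}{2} - 3 + \frac{1}{4} \cdot 36\right)}{39} = - \frac{3158 \left(- \frac{5}{2} - 3 + 9\right)}{39} = \left(- \frac{3158}{39}\right) \frac{7}{2} = - \frac{11053}{39}$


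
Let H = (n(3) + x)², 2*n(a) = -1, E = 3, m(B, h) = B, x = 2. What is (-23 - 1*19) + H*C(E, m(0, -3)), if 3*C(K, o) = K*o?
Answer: -42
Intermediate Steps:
n(a) = -½ (n(a) = (½)*(-1) = -½)
C(K, o) = K*o/3 (C(K, o) = (K*o)/3 = K*o/3)
H = 9/4 (H = (-½ + 2)² = (3/2)² = 9/4 ≈ 2.2500)
(-23 - 1*19) + H*C(E, m(0, -3)) = (-23 - 1*19) + 9*((⅓)*3*0)/4 = (-23 - 19) + (9/4)*0 = -42 + 0 = -42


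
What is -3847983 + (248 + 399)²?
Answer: -3429374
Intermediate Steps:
-3847983 + (248 + 399)² = -3847983 + 647² = -3847983 + 418609 = -3429374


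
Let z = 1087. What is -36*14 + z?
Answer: 583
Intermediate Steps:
-36*14 + z = -36*14 + 1087 = -504 + 1087 = 583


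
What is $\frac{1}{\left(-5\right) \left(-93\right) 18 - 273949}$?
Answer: $- \frac{1}{265579} \approx -3.7654 \cdot 10^{-6}$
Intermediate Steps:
$\frac{1}{\left(-5\right) \left(-93\right) 18 - 273949} = \frac{1}{465 \cdot 18 - 273949} = \frac{1}{8370 - 273949} = \frac{1}{-265579} = - \frac{1}{265579}$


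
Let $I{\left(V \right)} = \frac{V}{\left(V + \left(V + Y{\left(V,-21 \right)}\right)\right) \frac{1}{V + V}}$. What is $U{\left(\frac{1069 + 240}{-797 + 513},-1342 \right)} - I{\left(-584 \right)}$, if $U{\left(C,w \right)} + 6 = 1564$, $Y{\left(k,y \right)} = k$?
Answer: $\frac{5842}{3} \approx 1947.3$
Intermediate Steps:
$U{\left(C,w \right)} = 1558$ ($U{\left(C,w \right)} = -6 + 1564 = 1558$)
$I{\left(V \right)} = \frac{2 V}{3}$ ($I{\left(V \right)} = \frac{V}{\left(V + \left(V + V\right)\right) \frac{1}{V + V}} = \frac{V}{\left(V + 2 V\right) \frac{1}{2 V}} = \frac{V}{3 V \frac{1}{2 V}} = \frac{V}{\frac{3}{2}} = V \frac{2}{3} = \frac{2 V}{3}$)
$U{\left(\frac{1069 + 240}{-797 + 513},-1342 \right)} - I{\left(-584 \right)} = 1558 - \frac{2}{3} \left(-584\right) = 1558 - - \frac{1168}{3} = 1558 + \frac{1168}{3} = \frac{5842}{3}$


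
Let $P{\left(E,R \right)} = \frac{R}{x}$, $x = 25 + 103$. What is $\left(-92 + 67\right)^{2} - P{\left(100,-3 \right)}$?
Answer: $\frac{80003}{128} \approx 625.02$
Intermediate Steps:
$x = 128$
$P{\left(E,R \right)} = \frac{R}{128}$
$\left(-92 + 67\right)^{2} - P{\left(100,-3 \right)} = \left(-92 + 67\right)^{2} - \frac{1}{128} \left(-3\right) = \left(-25\right)^{2} - - \frac{3}{128} = 625 + \frac{3}{128} = \frac{80003}{128}$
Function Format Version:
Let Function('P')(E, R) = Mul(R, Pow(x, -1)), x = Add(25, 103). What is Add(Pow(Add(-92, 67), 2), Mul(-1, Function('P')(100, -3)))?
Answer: Rational(80003, 128) ≈ 625.02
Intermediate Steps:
x = 128
Function('P')(E, R) = Mul(Rational(1, 128), R) (Function('P')(E, R) = Mul(R, Pow(128, -1)) = Mul(R, Rational(1, 128)) = Mul(Rational(1, 128), R))
Add(Pow(Add(-92, 67), 2), Mul(-1, Function('P')(100, -3))) = Add(Pow(Add(-92, 67), 2), Mul(-1, Mul(Rational(1, 128), -3))) = Add(Pow(-25, 2), Mul(-1, Rational(-3, 128))) = Add(625, Rational(3, 128)) = Rational(80003, 128)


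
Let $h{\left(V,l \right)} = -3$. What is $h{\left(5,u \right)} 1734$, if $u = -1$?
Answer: $-5202$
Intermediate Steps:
$h{\left(5,u \right)} 1734 = \left(-3\right) 1734 = -5202$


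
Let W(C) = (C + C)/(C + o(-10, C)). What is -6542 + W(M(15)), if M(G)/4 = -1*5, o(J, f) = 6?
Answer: -45774/7 ≈ -6539.1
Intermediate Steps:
M(G) = -20 (M(G) = 4*(-1*5) = 4*(-5) = -20)
W(C) = 2*C/(6 + C) (W(C) = (C + C)/(C + 6) = (2*C)/(6 + C) = 2*C/(6 + C))
-6542 + W(M(15)) = -6542 + 2*(-20)/(6 - 20) = -6542 + 2*(-20)/(-14) = -6542 + 2*(-20)*(-1/14) = -6542 + 20/7 = -45774/7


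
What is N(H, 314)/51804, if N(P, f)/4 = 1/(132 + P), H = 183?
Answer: 1/4079565 ≈ 2.4512e-7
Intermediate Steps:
N(P, f) = 4/(132 + P)
N(H, 314)/51804 = (4/(132 + 183))/51804 = (4/315)*(1/51804) = 1/4079565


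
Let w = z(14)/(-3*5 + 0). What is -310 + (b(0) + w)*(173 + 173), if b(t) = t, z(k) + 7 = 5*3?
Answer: -7418/15 ≈ -494.53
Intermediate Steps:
z(k) = 8 (z(k) = -7 + 5*3 = -7 + 15 = 8)
w = -8/15 (w = 8/(-3*5 + 0) = 8/(-15 + 0) = 8/(-15) = 8*(-1/15) = -8/15 ≈ -0.53333)
-310 + (b(0) + w)*(173 + 173) = -310 + (0 - 8/15)*(173 + 173) = -310 - 8/15*346 = -310 - 2768/15 = -7418/15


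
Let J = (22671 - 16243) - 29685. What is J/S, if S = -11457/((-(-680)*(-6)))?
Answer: -31629520/3819 ≈ -8282.1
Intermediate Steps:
J = -23257 (J = 6428 - 29685 = -23257)
S = 3819/1360 (S = -11457/((-340*12)) = -11457/(-4080) = -11457*(-1/4080) = 3819/1360 ≈ 2.8081)
J/S = -23257/3819/1360 = -23257*1360/3819 = -31629520/3819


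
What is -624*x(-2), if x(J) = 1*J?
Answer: 1248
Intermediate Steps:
x(J) = J
-624*x(-2) = -624*(-2) = 1248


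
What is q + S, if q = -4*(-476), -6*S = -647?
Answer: 12071/6 ≈ 2011.8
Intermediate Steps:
S = 647/6 (S = -⅙*(-647) = 647/6 ≈ 107.83)
q = 1904
q + S = 1904 + 647/6 = 12071/6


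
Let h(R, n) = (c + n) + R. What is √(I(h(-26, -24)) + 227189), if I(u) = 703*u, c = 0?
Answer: √192039 ≈ 438.22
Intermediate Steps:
h(R, n) = R + n (h(R, n) = (0 + n) + R = n + R = R + n)
√(I(h(-26, -24)) + 227189) = √(703*(-26 - 24) + 227189) = √(703*(-50) + 227189) = √(-35150 + 227189) = √192039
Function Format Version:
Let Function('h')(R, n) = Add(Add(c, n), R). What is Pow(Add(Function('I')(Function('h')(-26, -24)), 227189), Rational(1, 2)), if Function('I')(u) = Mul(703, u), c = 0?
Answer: Pow(192039, Rational(1, 2)) ≈ 438.22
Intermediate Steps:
Function('h')(R, n) = Add(R, n) (Function('h')(R, n) = Add(Add(0, n), R) = Add(n, R) = Add(R, n))
Pow(Add(Function('I')(Function('h')(-26, -24)), 227189), Rational(1, 2)) = Pow(Add(Mul(703, Add(-26, -24)), 227189), Rational(1, 2)) = Pow(Add(Mul(703, -50), 227189), Rational(1, 2)) = Pow(Add(-35150, 227189), Rational(1, 2)) = Pow(192039, Rational(1, 2))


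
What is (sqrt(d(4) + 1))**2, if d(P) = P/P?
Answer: 2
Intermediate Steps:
d(P) = 1
(sqrt(d(4) + 1))**2 = (sqrt(1 + 1))**2 = (sqrt(2))**2 = 2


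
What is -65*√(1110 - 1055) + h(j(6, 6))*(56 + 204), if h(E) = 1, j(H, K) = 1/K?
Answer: 260 - 65*√55 ≈ -222.05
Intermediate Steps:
j(H, K) = 1/K
-65*√(1110 - 1055) + h(j(6, 6))*(56 + 204) = -65*√(1110 - 1055) + 1*(56 + 204) = -65*√55 + 1*260 = -65*√55 + 260 = 260 - 65*√55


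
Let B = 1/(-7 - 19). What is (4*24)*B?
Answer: -48/13 ≈ -3.6923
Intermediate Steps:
B = -1/26 (B = 1/(-26) = -1/26 ≈ -0.038462)
(4*24)*B = (4*24)*(-1/26) = 96*(-1/26) = -48/13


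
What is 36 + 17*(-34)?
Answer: -542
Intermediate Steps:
36 + 17*(-34) = 36 - 578 = -542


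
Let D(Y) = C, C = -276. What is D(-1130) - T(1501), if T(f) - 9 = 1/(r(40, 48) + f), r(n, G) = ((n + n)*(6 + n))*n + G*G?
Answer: -43036426/151005 ≈ -285.00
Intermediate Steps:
r(n, G) = G² + 2*n²*(6 + n) (r(n, G) = ((2*n)*(6 + n))*n + G² = (2*n*(6 + n))*n + G² = 2*n²*(6 + n) + G² = G² + 2*n²*(6 + n))
D(Y) = -276
T(f) = 9 + 1/(149504 + f) (T(f) = 9 + 1/((48² + 2*40³ + 12*40²) + f) = 9 + 1/((2304 + 2*64000 + 12*1600) + f) = 9 + 1/((2304 + 128000 + 19200) + f) = 9 + 1/(149504 + f))
D(-1130) - T(1501) = -276 - (1345537 + 9*1501)/(149504 + 1501) = -276 - (1345537 + 13509)/151005 = -276 - 1359046/151005 = -43036426/151005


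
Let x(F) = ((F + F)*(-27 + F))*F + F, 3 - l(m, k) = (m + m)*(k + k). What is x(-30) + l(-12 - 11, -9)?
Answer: -103455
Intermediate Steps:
l(m, k) = 3 - 4*k*m (l(m, k) = 3 - (m + m)*(k + k) = 3 - 2*m*2*k = 3 - 4*k*m)
x(F) = F + 2*F**2*(-27 + F) (x(F) = ((2*F)*(-27 + F))*F + F = (2*F*(-27 + F))*F + F = 2*F**2*(-27 + F) + F = F + 2*F**2*(-27 + F))
x(-30) + l(-12 - 11, -9) = -30*(1 - 54*(-30) + 2*(-30)**2) + (3 - 4*(-9)*(-12 - 11)) = -30*(1 + 1620 + 2*900) + (3 - 4*(-9)*(-23)) = -30*(1 + 1620 + 1800) + (3 - 828) = -30*3421 - 825 = -102630 - 825 = -103455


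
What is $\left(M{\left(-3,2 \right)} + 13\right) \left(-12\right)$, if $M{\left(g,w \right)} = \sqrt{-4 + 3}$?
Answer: $-156 - 12 i \approx -156.0 - 12.0 i$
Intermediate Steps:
$M{\left(g,w \right)} = i$ ($M{\left(g,w \right)} = \sqrt{-1} = i$)
$\left(M{\left(-3,2 \right)} + 13\right) \left(-12\right) = \left(i + 13\right) \left(-12\right) = \left(13 + i\right) \left(-12\right) = -156 - 12 i$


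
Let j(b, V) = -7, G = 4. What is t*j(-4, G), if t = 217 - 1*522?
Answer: 2135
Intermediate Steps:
t = -305 (t = 217 - 522 = -305)
t*j(-4, G) = -305*(-7) = 2135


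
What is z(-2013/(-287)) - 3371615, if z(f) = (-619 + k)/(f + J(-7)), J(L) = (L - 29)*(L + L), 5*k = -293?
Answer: -2472423109931/733305 ≈ -3.3716e+6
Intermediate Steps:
k = -293/5 (k = (⅕)*(-293) = -293/5 ≈ -58.600)
J(L) = 2*L*(-29 + L) (J(L) = (-29 + L)*(2*L) = 2*L*(-29 + L))
z(f) = -3388/(5*(504 + f)) (z(f) = (-619 - 293/5)/(f + 2*(-7)*(-29 - 7)) = -3388/(5*(f + 2*(-7)*(-36))) = -3388/(5*(f + 504)) = -3388/(5*(504 + f)))
z(-2013/(-287)) - 3371615 = -3388/(2520 + 5*(-2013/(-287))) - 3371615 = -3388/(2520 + 5*(-2013*(-1/287))) - 3371615 = -3388/(2520 + 5*(2013/287)) - 3371615 = -3388/(2520 + 10065/287) - 3371615 = -3388/733305/287 - 3371615 = -3388*287/733305 - 3371615 = -972356/733305 - 3371615 = -2472423109931/733305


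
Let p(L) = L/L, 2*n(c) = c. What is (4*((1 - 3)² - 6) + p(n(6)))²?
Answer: 49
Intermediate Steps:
n(c) = c/2
p(L) = 1
(4*((1 - 3)² - 6) + p(n(6)))² = (4*((1 - 3)² - 6) + 1)² = (4*((-2)² - 6) + 1)² = (4*(4 - 6) + 1)² = (4*(-2) + 1)² = (-8 + 1)² = (-7)² = 49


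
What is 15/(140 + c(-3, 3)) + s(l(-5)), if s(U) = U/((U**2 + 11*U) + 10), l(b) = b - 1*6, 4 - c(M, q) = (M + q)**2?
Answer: -239/240 ≈ -0.99583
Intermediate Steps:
c(M, q) = 4 - (M + q)**2
l(b) = -6 + b (l(b) = b - 6 = -6 + b)
s(U) = U/(10 + U**2 + 11*U)
15/(140 + c(-3, 3)) + s(l(-5)) = 15/(140 + (4 - (-3 + 3)**2)) + (-6 - 5)/(10 + (-6 - 5)**2 + 11*(-6 - 5)) = 15/(140 + (4 - 1*0**2)) - 11/(10 + (-11)**2 + 11*(-11)) = 15/(140 + (4 - 1*0)) - 11/(10 + 121 - 121) = 15/(140 + (4 + 0)) - 11/10 = 15/(140 + 4) - 11*1/10 = 15/144 - 11/10 = 15*(1/144) - 11/10 = 5/48 - 11/10 = -239/240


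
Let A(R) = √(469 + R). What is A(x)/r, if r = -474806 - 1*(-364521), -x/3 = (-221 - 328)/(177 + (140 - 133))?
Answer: -√4045378/10146220 ≈ -0.00019823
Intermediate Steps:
x = 1647/184 (x = -3*(-221 - 328)/(177 + (140 - 133)) = -(-1647)/(177 + 7) = -(-1647)/184 = -3*(-549/184) = 1647/184 ≈ 8.9511)
r = -110285 (r = -474806 + 364521 = -110285)
A(x)/r = √(469 + 1647/184)/(-110285) = √(87943/184)*(-1/110285) = (√4045378/92)*(-1/110285) = -√4045378/10146220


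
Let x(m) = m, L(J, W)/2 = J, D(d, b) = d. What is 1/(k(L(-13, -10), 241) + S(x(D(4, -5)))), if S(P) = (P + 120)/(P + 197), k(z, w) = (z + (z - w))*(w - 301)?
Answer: 201/3533704 ≈ 5.6881e-5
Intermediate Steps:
L(J, W) = 2*J
k(z, w) = (-301 + w)*(-w + 2*z) (k(z, w) = (-w + 2*z)*(-301 + w) = (-301 + w)*(-w + 2*z))
S(P) = (120 + P)/(197 + P)
1/(k(L(-13, -10), 241) + S(x(D(4, -5)))) = 1/((-1*241² - 1204*(-13) + 301*241 + 2*241*(2*(-13))) + (120 + 4)/(197 + 4)) = 1/((-1*58081 - 602*(-26) + 72541 + 2*241*(-26)) + 124/201) = 1/((-58081 + 15652 + 72541 - 12532) + (1/201)*124) = 1/(17580 + 124/201) = 1/(3533704/201) = 201/3533704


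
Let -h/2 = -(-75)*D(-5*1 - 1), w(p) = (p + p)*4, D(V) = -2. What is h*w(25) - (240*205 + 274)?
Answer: 10526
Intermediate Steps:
w(p) = 8*p (w(p) = (2*p)*4 = 8*p)
h = 300 (h = -(-2)*(-75*(-2)) = -(-2)*150 = -2*(-150) = 300)
h*w(25) - (240*205 + 274) = 300*(8*25) - (240*205 + 274) = 300*200 - (49200 + 274) = 60000 - 1*49474 = 60000 - 49474 = 10526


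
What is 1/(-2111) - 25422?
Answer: -53665843/2111 ≈ -25422.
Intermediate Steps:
1/(-2111) - 25422 = -1/2111 - 25422 = -53665843/2111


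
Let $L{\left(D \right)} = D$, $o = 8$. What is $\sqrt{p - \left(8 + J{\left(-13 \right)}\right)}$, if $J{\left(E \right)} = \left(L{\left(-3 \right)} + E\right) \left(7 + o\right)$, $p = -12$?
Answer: $2 \sqrt{55} \approx 14.832$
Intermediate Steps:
$J{\left(E \right)} = -45 + 15 E$ ($J{\left(E \right)} = \left(-3 + E\right) \left(7 + 8\right) = \left(-3 + E\right) 15 = -45 + 15 E$)
$\sqrt{p - \left(8 + J{\left(-13 \right)}\right)} = \sqrt{-12 - \left(-37 - 195\right)} = \sqrt{-12 + \left(\left(-80 + 72\right) - \left(-45 - 195\right)\right)} = \sqrt{-12 - -232} = \sqrt{-12 + \left(-8 + 240\right)} = \sqrt{-12 + 232} = \sqrt{220} = 2 \sqrt{55}$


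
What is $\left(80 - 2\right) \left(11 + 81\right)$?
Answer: $7176$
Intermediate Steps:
$\left(80 - 2\right) \left(11 + 81\right) = 78 \cdot 92 = 7176$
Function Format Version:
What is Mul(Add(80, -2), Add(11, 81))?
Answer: 7176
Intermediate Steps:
Mul(Add(80, -2), Add(11, 81)) = Mul(78, 92) = 7176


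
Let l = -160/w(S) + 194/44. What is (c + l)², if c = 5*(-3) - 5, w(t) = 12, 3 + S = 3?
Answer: 3644281/4356 ≈ 836.61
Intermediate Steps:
S = 0 (S = -3 + 3 = 0)
c = -20 (c = -15 - 5 = -20)
l = -589/66 (l = -160/12 + 194/44 = -160*1/12 + 194*(1/44) = -40/3 + 97/22 = -589/66 ≈ -8.9242)
(c + l)² = (-20 - 589/66)² = (-1909/66)² = 3644281/4356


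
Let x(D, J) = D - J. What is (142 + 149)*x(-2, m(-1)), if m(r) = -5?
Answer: 873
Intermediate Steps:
(142 + 149)*x(-2, m(-1)) = (142 + 149)*(-2 - 1*(-5)) = 291*(-2 + 5) = 291*3 = 873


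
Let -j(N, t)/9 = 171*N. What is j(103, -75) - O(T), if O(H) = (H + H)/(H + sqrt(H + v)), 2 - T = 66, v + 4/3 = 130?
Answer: -958564587/6047 - 64*sqrt(582)/6047 ≈ -1.5852e+5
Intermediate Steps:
v = 386/3 (v = -4/3 + 130 = 386/3 ≈ 128.67)
j(N, t) = -1539*N
T = -64 (T = 2 - 1*66 = 2 - 66 = -64)
O(H) = 2*H/(H + sqrt(386/3 + H)) (O(H) = (H + H)/(H + sqrt(H + 386/3)) = (2*H)/(H + sqrt(386/3 + H)) = 2*H/(H + sqrt(386/3 + H)))
j(103, -75) - O(T) = -1539*103 - 6*(-64)/(3*(-64) + sqrt(3)*sqrt(386 + 3*(-64))) = -158517 - 6*(-64)/(-192 + sqrt(3)*sqrt(386 - 192)) = -158517 - 6*(-64)/(-192 + sqrt(3)*sqrt(194)) = -158517 - 6*(-64)/(-192 + sqrt(582)) = -158517 - (-384)/(-192 + sqrt(582)) = -158517 + 384/(-192 + sqrt(582))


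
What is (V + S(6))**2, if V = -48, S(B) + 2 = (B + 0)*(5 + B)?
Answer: 256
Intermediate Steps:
S(B) = -2 + B*(5 + B) (S(B) = -2 + (B + 0)*(5 + B) = -2 + B*(5 + B))
(V + S(6))**2 = (-48 + (-2 + 6**2 + 5*6))**2 = (-48 + (-2 + 36 + 30))**2 = (-48 + 64)**2 = 16**2 = 256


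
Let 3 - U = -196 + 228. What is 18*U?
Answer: -522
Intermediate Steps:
U = -29 (U = 3 - (-196 + 228) = 3 - 1*32 = 3 - 32 = -29)
18*U = 18*(-29) = -522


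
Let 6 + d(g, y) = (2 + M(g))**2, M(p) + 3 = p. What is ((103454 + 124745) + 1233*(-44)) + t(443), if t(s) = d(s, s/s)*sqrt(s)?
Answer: 173947 + 195358*sqrt(443) ≈ 4.2858e+6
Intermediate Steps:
M(p) = -3 + p
d(g, y) = -6 + (-1 + g)**2 (d(g, y) = -6 + (2 + (-3 + g))**2 = -6 + (-1 + g)**2)
t(s) = sqrt(s)*(-6 + (-1 + s)**2) (t(s) = (-6 + (-1 + s)**2)*sqrt(s) = sqrt(s)*(-6 + (-1 + s)**2))
((103454 + 124745) + 1233*(-44)) + t(443) = ((103454 + 124745) + 1233*(-44)) + sqrt(443)*(-6 + (-1 + 443)**2) = (228199 - 54252) + sqrt(443)*(-6 + 442**2) = 173947 + sqrt(443)*(-6 + 195364) = 173947 + sqrt(443)*195358 = 173947 + 195358*sqrt(443)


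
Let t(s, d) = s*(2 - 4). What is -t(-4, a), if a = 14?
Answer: -8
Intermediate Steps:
t(s, d) = -2*s (t(s, d) = s*(-2) = -2*s)
-t(-4, a) = -(-2)*(-4) = -1*8 = -8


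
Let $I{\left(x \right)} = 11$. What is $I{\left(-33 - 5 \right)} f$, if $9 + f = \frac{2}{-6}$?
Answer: $- \frac{308}{3} \approx -102.67$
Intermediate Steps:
$f = - \frac{28}{3}$ ($f = -9 + \frac{2}{-6} = -9 + 2 \left(- \frac{1}{6}\right) = -9 - \frac{1}{3} = - \frac{28}{3} \approx -9.3333$)
$I{\left(-33 - 5 \right)} f = 11 \left(- \frac{28}{3}\right) = - \frac{308}{3}$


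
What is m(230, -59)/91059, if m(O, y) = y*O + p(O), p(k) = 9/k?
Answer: -3121091/20943570 ≈ -0.14902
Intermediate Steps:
m(O, y) = 9/O + O*y (m(O, y) = y*O + 9/O = O*y + 9/O = 9/O + O*y)
m(230, -59)/91059 = (9/230 + 230*(-59))/91059 = (9*(1/230) - 13570)*(1/91059) = (9/230 - 13570)*(1/91059) = -3121091/230*1/91059 = -3121091/20943570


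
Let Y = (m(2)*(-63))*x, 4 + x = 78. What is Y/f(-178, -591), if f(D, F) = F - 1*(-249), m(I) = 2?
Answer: 518/19 ≈ 27.263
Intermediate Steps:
x = 74 (x = -4 + 78 = 74)
f(D, F) = 249 + F (f(D, F) = F + 249 = 249 + F)
Y = -9324 (Y = (2*(-63))*74 = -126*74 = -9324)
Y/f(-178, -591) = -9324/(249 - 591) = -9324/(-342) = -9324*(-1/342) = 518/19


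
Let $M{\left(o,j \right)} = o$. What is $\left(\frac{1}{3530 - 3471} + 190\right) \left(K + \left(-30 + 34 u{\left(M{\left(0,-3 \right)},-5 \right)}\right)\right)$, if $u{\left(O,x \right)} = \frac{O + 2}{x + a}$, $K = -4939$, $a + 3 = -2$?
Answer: $- \frac{278918469}{295} \approx -9.4549 \cdot 10^{5}$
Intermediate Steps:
$a = -5$ ($a = -3 - 2 = -5$)
$u{\left(O,x \right)} = \frac{2 + O}{-5 + x}$ ($u{\left(O,x \right)} = \frac{O + 2}{x - 5} = \frac{2 + O}{-5 + x}$)
$\left(\frac{1}{3530 - 3471} + 190\right) \left(K + \left(-30 + 34 u{\left(M{\left(0,-3 \right)},-5 \right)}\right)\right) = \left(\frac{1}{3530 - 3471} + 190\right) \left(-4939 - \left(30 - 34 \frac{2 + 0}{-5 - 5}\right)\right) = \left(\frac{1}{59} + 190\right) \left(-4939 - \left(30 - 34 \frac{1}{-10} \cdot 2\right)\right) = \left(\frac{1}{59} + 190\right) \left(-4939 - \left(30 - 34 \left(\left(- \frac{1}{10}\right) 2\right)\right)\right) = \frac{11211 \left(-4939 + \left(-30 + 34 \left(- \frac{1}{5}\right)\right)\right)}{59} = \frac{11211 \left(-4939 - \frac{184}{5}\right)}{59} = \frac{11211}{59} \left(- \frac{24879}{5}\right) = - \frac{278918469}{295}$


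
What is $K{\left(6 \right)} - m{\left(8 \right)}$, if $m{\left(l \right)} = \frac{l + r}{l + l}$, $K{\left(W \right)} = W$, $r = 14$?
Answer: $\frac{37}{8} \approx 4.625$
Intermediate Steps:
$m{\left(l \right)} = \frac{14 + l}{2 l}$ ($m{\left(l \right)} = \frac{l + 14}{l + l} = \frac{14 + l}{2 l}$)
$K{\left(6 \right)} - m{\left(8 \right)} = 6 - \frac{14 + 8}{2 \cdot 8} = 6 - \frac{1}{2} \cdot \frac{1}{8} \cdot 22 = 6 - \frac{11}{8} = \frac{37}{8}$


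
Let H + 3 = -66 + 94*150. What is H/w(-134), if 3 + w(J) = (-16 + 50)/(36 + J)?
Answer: -687519/164 ≈ -4192.2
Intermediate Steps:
w(J) = -3 + 34/(36 + J) (w(J) = -3 + (-16 + 50)/(36 + J) = -3 + 34/(36 + J))
H = 14031 (H = -3 + (-66 + 94*150) = -3 + (-66 + 14100) = -3 + 14034 = 14031)
H/w(-134) = 14031/(((-74 - 3*(-134))/(36 - 134))) = 14031/(((-74 + 402)/(-98))) = 14031/((-1/98*328)) = 14031/(-164/49) = 14031*(-49/164) = -687519/164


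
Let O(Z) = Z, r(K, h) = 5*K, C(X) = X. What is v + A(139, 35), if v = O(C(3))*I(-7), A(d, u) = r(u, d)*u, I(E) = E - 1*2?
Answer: 6098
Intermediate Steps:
I(E) = -2 + E (I(E) = E - 2 = -2 + E)
A(d, u) = 5*u² (A(d, u) = (5*u)*u = 5*u²)
v = -27 (v = 3*(-2 - 7) = 3*(-9) = -27)
v + A(139, 35) = -27 + 5*35² = -27 + 5*1225 = -27 + 6125 = 6098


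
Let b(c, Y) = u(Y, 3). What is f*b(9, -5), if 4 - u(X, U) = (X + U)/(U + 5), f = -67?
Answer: -1139/4 ≈ -284.75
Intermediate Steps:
u(X, U) = 4 - (U + X)/(5 + U) (u(X, U) = 4 - (X + U)/(U + 5) = 4 - (U + X)/(5 + U))
b(c, Y) = 29/8 - Y/8 (b(c, Y) = (20 - Y + 3*3)/(5 + 3) = (20 - Y + 9)/8 = (29 - Y)/8 = 29/8 - Y/8)
f*b(9, -5) = -67*(29/8 - ⅛*(-5)) = -67*(29/8 + 5/8) = -67*17/4 = -1139/4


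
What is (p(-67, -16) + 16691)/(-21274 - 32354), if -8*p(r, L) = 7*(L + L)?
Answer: -5573/17876 ≈ -0.31176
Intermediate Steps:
p(r, L) = -7*L/4 (p(r, L) = -7*(L + L)/8 = -7*2*L/8 = -7*L/4)
(p(-67, -16) + 16691)/(-21274 - 32354) = (-7/4*(-16) + 16691)/(-21274 - 32354) = (28 + 16691)/(-53628) = 16719*(-1/53628) = -5573/17876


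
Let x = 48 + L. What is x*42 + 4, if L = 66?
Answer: 4792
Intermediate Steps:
x = 114 (x = 48 + 66 = 114)
x*42 + 4 = 114*42 + 4 = 4788 + 4 = 4792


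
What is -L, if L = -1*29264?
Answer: 29264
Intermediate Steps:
L = -29264
-L = -1*(-29264) = 29264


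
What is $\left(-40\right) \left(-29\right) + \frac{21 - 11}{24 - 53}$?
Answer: $\frac{33630}{29} \approx 1159.7$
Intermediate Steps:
$\left(-40\right) \left(-29\right) + \frac{21 - 11}{24 - 53} = 1160 + \frac{10}{-29} = 1160 + 10 \left(- \frac{1}{29}\right) = 1160 - \frac{10}{29} = \frac{33630}{29}$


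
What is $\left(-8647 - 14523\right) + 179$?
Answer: $-22991$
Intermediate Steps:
$\left(-8647 - 14523\right) + 179 = -23170 + 179 = -22991$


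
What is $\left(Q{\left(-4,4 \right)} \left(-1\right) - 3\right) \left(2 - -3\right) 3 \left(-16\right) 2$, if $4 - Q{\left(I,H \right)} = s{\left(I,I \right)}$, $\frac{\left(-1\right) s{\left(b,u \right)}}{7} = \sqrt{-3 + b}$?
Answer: $3360 + 3360 i \sqrt{7} \approx 3360.0 + 8889.7 i$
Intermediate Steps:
$s{\left(b,u \right)} = - 7 \sqrt{-3 + b}$
$Q{\left(I,H \right)} = 4 + 7 \sqrt{-3 + I}$ ($Q{\left(I,H \right)} = 4 - - 7 \sqrt{-3 + I} = 4 + 7 \sqrt{-3 + I}$)
$\left(Q{\left(-4,4 \right)} \left(-1\right) - 3\right) \left(2 - -3\right) 3 \left(-16\right) 2 = \left(\left(4 + 7 \sqrt{-3 - 4}\right) \left(-1\right) - 3\right) \left(2 - -3\right) 3 \left(-16\right) 2 = \left(\left(4 + 7 \sqrt{-7}\right) \left(-1\right) - 3\right) \left(2 + 3\right) 3 \left(-16\right) 2 = \left(\left(4 + 7 i \sqrt{7}\right) \left(-1\right) - 3\right) 5 \cdot 3 \left(-16\right) 2 = \left(\left(-4 - 7 i \sqrt{7}\right) - 3\right) 5 \cdot 3 \left(-16\right) 2 = \left(-7 - 7 i \sqrt{7}\right) 5 \cdot 3 \left(-16\right) 2 = \left(-35 - 35 i \sqrt{7}\right) 3 \left(-16\right) 2 = \left(-105 - 105 i \sqrt{7}\right) \left(-16\right) 2 = \left(1680 + 1680 i \sqrt{7}\right) 2 = 3360 + 3360 i \sqrt{7}$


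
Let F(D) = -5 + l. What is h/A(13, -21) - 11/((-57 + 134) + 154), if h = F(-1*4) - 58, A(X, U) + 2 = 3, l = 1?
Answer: -1303/21 ≈ -62.048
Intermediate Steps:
A(X, U) = 1 (A(X, U) = -2 + 3 = 1)
F(D) = -4 (F(D) = -5 + 1 = -4)
h = -62 (h = -4 - 58 = -62)
h/A(13, -21) - 11/((-57 + 134) + 154) = -62/1 - 11/((-57 + 134) + 154) = -62*1 - 11/(77 + 154) = -62 - 11/231 = -62 - 11*1/231 = -62 - 1/21 = -1303/21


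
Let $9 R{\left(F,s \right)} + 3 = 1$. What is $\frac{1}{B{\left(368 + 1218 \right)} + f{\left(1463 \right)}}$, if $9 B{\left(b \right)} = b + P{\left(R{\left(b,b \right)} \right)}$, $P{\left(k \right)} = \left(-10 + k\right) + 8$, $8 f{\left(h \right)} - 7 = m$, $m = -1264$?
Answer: $\frac{648}{12215} \approx 0.05305$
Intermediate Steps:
$f{\left(h \right)} = - \frac{1257}{8}$ ($f{\left(h \right)} = \frac{7}{8} + \frac{1}{8} \left(-1264\right) = \frac{7}{8} - 158 = - \frac{1257}{8}$)
$R{\left(F,s \right)} = - \frac{2}{9}$ ($R{\left(F,s \right)} = - \frac{1}{3} + \frac{1}{9} \cdot 1 = - \frac{1}{3} + \frac{1}{9} = - \frac{2}{9}$)
$P{\left(k \right)} = -2 + k$
$B{\left(b \right)} = - \frac{20}{81} + \frac{b}{9}$ ($B{\left(b \right)} = \frac{b - \frac{20}{9}}{9} = \frac{- \frac{20}{9} + b}{9} = - \frac{20}{81} + \frac{b}{9}$)
$\frac{1}{B{\left(368 + 1218 \right)} + f{\left(1463 \right)}} = \frac{1}{\left(- \frac{20}{81} + \frac{368 + 1218}{9}\right) - \frac{1257}{8}} = \frac{1}{\left(- \frac{20}{81} + \frac{1}{9} \cdot 1586\right) - \frac{1257}{8}} = \frac{1}{\left(- \frac{20}{81} + \frac{1586}{9}\right) - \frac{1257}{8}} = \frac{1}{\frac{14254}{81} - \frac{1257}{8}} = \frac{1}{\frac{12215}{648}} = \frac{648}{12215}$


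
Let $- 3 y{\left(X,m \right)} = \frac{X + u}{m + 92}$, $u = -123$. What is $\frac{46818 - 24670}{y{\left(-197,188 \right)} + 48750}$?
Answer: $\frac{232554}{511879} \approx 0.45431$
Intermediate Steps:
$y{\left(X,m \right)} = - \frac{-123 + X}{3 \left(92 + m\right)}$ ($y{\left(X,m \right)} = - \frac{\left(X - 123\right) \frac{1}{m + 92}}{3} = - \frac{\left(-123 + X\right) \frac{1}{92 + m}}{3} = - \frac{\frac{1}{92 + m} \left(-123 + X\right)}{3} = - \frac{-123 + X}{3 \left(92 + m\right)}$)
$\frac{46818 - 24670}{y{\left(-197,188 \right)} + 48750} = \frac{46818 - 24670}{\frac{123 - -197}{3 \left(92 + 188\right)} + 48750} = \frac{22148}{\frac{123 + 197}{3 \cdot 280} + 48750} = \frac{22148}{\frac{1}{3} \cdot \frac{1}{280} \cdot 320 + 48750} = \frac{22148}{\frac{8}{21} + 48750} = \frac{22148}{\frac{1023758}{21}} = 22148 \cdot \frac{21}{1023758} = \frac{232554}{511879}$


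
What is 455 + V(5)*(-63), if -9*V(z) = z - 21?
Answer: 343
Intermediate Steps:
V(z) = 7/3 - z/9 (V(z) = -(z - 21)/9 = -(-21 + z)/9 = 7/3 - z/9)
455 + V(5)*(-63) = 455 + (7/3 - ⅑*5)*(-63) = 455 + (7/3 - 5/9)*(-63) = 455 + (16/9)*(-63) = 455 - 112 = 343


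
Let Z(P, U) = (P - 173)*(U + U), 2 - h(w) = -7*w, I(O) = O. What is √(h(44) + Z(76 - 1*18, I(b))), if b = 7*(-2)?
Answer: √3530 ≈ 59.414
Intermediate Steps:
b = -14
h(w) = 2 + 7*w (h(w) = 2 - (-7)*w = 2 + 7*w)
Z(P, U) = 2*U*(-173 + P) (Z(P, U) = (-173 + P)*(2*U) = 2*U*(-173 + P))
√(h(44) + Z(76 - 1*18, I(b))) = √((2 + 7*44) + 2*(-14)*(-173 + (76 - 1*18))) = √((2 + 308) + 2*(-14)*(-173 + (76 - 18))) = √(310 + 2*(-14)*(-173 + 58)) = √(310 + 2*(-14)*(-115)) = √(310 + 3220) = √3530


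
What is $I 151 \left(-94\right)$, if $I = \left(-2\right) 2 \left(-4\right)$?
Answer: $-227104$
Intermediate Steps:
$I = 16$ ($I = \left(-4\right) \left(-4\right) = 16$)
$I 151 \left(-94\right) = 16 \cdot 151 \left(-94\right) = 2416 \left(-94\right) = -227104$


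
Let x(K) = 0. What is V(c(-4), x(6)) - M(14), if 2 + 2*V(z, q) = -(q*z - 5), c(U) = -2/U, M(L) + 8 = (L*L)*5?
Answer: -1941/2 ≈ -970.50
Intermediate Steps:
M(L) = -8 + 5*L**2 (M(L) = -8 + (L*L)*5 = -8 + L**2*5 = -8 + 5*L**2)
V(z, q) = 3/2 - q*z/2 (V(z, q) = -1 + (-(q*z - 5))/2 = -1 + (-(-5 + q*z))/2 = -1 + (5 - q*z)/2 = -1 + (5/2 - q*z/2) = 3/2 - q*z/2)
V(c(-4), x(6)) - M(14) = (3/2 - 1/2*0*(-2/(-4))) - (-8 + 5*14**2) = (3/2 - 1/2*0*(-2*(-1/4))) - (-8 + 5*196) = (3/2 - 1/2*0*1/2) - (-8 + 980) = (3/2 + 0) - 1*972 = 3/2 - 972 = -1941/2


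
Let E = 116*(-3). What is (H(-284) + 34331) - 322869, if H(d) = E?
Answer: -288886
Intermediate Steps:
E = -348
H(d) = -348
(H(-284) + 34331) - 322869 = (-348 + 34331) - 322869 = 33983 - 322869 = -288886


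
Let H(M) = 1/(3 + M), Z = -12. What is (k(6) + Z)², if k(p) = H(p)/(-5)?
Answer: 292681/2025 ≈ 144.53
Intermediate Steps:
k(p) = -1/(5*(3 + p)) (k(p) = 1/((3 + p)*(-5)) = -⅕/(3 + p) = -1/(5*(3 + p)))
(k(6) + Z)² = (-1/(15 + 5*6) - 12)² = (-1/(15 + 30) - 12)² = (-1/45 - 12)² = (-541/45)² = 292681/2025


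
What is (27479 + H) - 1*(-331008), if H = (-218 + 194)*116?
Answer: 355703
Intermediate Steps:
H = -2784 (H = -24*116 = -2784)
(27479 + H) - 1*(-331008) = (27479 - 2784) - 1*(-331008) = 24695 + 331008 = 355703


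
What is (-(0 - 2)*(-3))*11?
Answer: -66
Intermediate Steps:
(-(0 - 2)*(-3))*11 = (-1*(-2)*(-3))*11 = (2*(-3))*11 = -6*11 = -66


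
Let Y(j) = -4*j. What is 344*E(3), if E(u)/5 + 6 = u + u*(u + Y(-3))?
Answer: 72240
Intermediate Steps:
E(u) = -30 + 5*u + 5*u*(12 + u) (E(u) = -30 + 5*(u + u*(u - 4*(-3))) = -30 + 5*(u + u*(u + 12)) = -30 + 5*(u + u*(12 + u)) = -30 + (5*u + 5*u*(12 + u)) = -30 + 5*u + 5*u*(12 + u))
344*E(3) = 344*(-30 + 5*3² + 65*3) = 344*(-30 + 5*9 + 195) = 344*(-30 + 45 + 195) = 344*210 = 72240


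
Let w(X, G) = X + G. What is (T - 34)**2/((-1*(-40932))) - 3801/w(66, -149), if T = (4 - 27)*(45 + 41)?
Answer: 122894621/849339 ≈ 144.69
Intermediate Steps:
w(X, G) = G + X
T = -1978 (T = -23*86 = -1978)
(T - 34)**2/((-1*(-40932))) - 3801/w(66, -149) = (-1978 - 34)**2/((-1*(-40932))) - 3801/(-149 + 66) = (-2012)**2/40932 - 3801/(-83) = 4048144*(1/40932) - 3801*(-1/83) = 1012036/10233 + 3801/83 = 122894621/849339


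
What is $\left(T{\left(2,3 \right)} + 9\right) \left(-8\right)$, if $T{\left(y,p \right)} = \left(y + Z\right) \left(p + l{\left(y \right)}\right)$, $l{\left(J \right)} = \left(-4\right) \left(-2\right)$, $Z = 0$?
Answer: $-248$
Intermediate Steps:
$l{\left(J \right)} = 8$
$T{\left(y,p \right)} = y \left(8 + p\right)$ ($T{\left(y,p \right)} = \left(y + 0\right) \left(p + 8\right) = y \left(8 + p\right)$)
$\left(T{\left(2,3 \right)} + 9\right) \left(-8\right) = \left(2 \left(8 + 3\right) + 9\right) \left(-8\right) = \left(2 \cdot 11 + 9\right) \left(-8\right) = \left(22 + 9\right) \left(-8\right) = 31 \left(-8\right) = -248$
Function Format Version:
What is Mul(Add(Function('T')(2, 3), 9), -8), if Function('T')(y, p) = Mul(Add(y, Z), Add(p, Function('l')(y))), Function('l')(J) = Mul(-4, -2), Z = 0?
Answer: -248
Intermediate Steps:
Function('l')(J) = 8
Function('T')(y, p) = Mul(y, Add(8, p)) (Function('T')(y, p) = Mul(Add(y, 0), Add(p, 8)) = Mul(y, Add(8, p)))
Mul(Add(Function('T')(2, 3), 9), -8) = Mul(Add(Mul(2, Add(8, 3)), 9), -8) = Mul(Add(Mul(2, 11), 9), -8) = Mul(Add(22, 9), -8) = Mul(31, -8) = -248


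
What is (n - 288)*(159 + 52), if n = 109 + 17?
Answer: -34182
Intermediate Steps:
n = 126
(n - 288)*(159 + 52) = (126 - 288)*(159 + 52) = -162*211 = -34182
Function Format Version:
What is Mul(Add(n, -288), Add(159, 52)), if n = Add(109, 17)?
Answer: -34182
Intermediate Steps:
n = 126
Mul(Add(n, -288), Add(159, 52)) = Mul(Add(126, -288), Add(159, 52)) = Mul(-162, 211) = -34182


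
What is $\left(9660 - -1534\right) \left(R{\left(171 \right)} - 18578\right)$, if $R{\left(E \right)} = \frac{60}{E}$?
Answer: $- \frac{11853617644}{57} \approx -2.0796 \cdot 10^{8}$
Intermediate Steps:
$\left(9660 - -1534\right) \left(R{\left(171 \right)} - 18578\right) = \left(9660 - -1534\right) \left(\frac{60}{171} - 18578\right) = \left(9660 + 1534\right) \left(60 \cdot \frac{1}{171} - 18578\right) = 11194 \left(\frac{20}{57} - 18578\right) = 11194 \left(- \frac{1058926}{57}\right) = - \frac{11853617644}{57}$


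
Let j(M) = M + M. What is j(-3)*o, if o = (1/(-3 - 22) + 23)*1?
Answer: -3444/25 ≈ -137.76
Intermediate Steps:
o = 574/25 (o = (1/(-25) + 23)*1 = (-1/25 + 23)*1 = (574/25)*1 = 574/25 ≈ 22.960)
j(M) = 2*M
j(-3)*o = (2*(-3))*(574/25) = -6*574/25 = -3444/25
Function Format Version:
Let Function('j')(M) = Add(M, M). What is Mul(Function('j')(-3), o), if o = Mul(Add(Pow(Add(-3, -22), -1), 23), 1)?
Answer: Rational(-3444, 25) ≈ -137.76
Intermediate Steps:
o = Rational(574, 25) (o = Mul(Add(Pow(-25, -1), 23), 1) = Mul(Add(Rational(-1, 25), 23), 1) = Mul(Rational(574, 25), 1) = Rational(574, 25) ≈ 22.960)
Function('j')(M) = Mul(2, M)
Mul(Function('j')(-3), o) = Mul(Mul(2, -3), Rational(574, 25)) = Mul(-6, Rational(574, 25)) = Rational(-3444, 25)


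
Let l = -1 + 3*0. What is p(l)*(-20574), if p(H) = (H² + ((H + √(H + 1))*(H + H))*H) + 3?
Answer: -41148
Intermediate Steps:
l = -1 (l = -1 + 0 = -1)
p(H) = 3 + H² + 2*H²*(H + √(1 + H)) (p(H) = (H² + ((H + √(1 + H))*(2*H))*H) + 3 = (H² + (2*H*(H + √(1 + H)))*H) + 3 = (H² + 2*H²*(H + √(1 + H))) + 3 = 3 + H² + 2*H²*(H + √(1 + H)))
p(l)*(-20574) = (3 + (-1)² + 2*(-1)³ + 2*(-1)²*√(1 - 1))*(-20574) = (3 + 1 + 2*(-1) + 2*1*√0)*(-20574) = (3 + 1 - 2 + 2*1*0)*(-20574) = (3 + 1 - 2 + 0)*(-20574) = 2*(-20574) = -41148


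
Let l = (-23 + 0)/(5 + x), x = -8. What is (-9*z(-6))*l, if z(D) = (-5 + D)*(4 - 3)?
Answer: 759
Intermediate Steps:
l = 23/3 (l = (-23 + 0)/(5 - 8) = -23/(-3) = -23*(-⅓) = 23/3 ≈ 7.6667)
z(D) = -5 + D (z(D) = (-5 + D)*1 = -5 + D)
(-9*z(-6))*l = -9*(-5 - 6)*(23/3) = -9*(-11)*(23/3) = 99*(23/3) = 759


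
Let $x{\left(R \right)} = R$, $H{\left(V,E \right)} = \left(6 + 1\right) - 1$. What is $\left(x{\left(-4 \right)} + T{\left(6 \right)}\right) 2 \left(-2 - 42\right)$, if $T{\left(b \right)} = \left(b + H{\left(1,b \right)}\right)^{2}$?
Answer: $-12320$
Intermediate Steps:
$H{\left(V,E \right)} = 6$ ($H{\left(V,E \right)} = 7 - 1 = 6$)
$T{\left(b \right)} = \left(6 + b\right)^{2}$ ($T{\left(b \right)} = \left(b + 6\right)^{2} = \left(6 + b\right)^{2}$)
$\left(x{\left(-4 \right)} + T{\left(6 \right)}\right) 2 \left(-2 - 42\right) = \left(-4 + \left(6 + 6\right)^{2}\right) 2 \left(-2 - 42\right) = \left(-4 + 12^{2}\right) 2 \left(-44\right) = \left(-4 + 144\right) 2 \left(-44\right) = 140 \cdot 2 \left(-44\right) = 280 \left(-44\right) = -12320$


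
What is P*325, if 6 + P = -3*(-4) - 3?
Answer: 975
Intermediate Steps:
P = 3 (P = -6 + (-3*(-4) - 3) = -6 + (12 - 3) = -6 + 9 = 3)
P*325 = 3*325 = 975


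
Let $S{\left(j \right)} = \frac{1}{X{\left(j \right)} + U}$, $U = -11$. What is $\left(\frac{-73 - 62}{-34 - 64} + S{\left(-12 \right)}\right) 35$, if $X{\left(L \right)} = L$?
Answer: $\frac{15035}{322} \approx 46.693$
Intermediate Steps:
$S{\left(j \right)} = \frac{1}{-11 + j}$ ($S{\left(j \right)} = \frac{1}{j - 11} = \frac{1}{-11 + j}$)
$\left(\frac{-73 - 62}{-34 - 64} + S{\left(-12 \right)}\right) 35 = \left(\frac{-73 - 62}{-34 - 64} + \frac{1}{-11 - 12}\right) 35 = \left(- \frac{135}{-98} + \frac{1}{-23}\right) 35 = \left(\left(-135\right) \left(- \frac{1}{98}\right) - \frac{1}{23}\right) 35 = \left(\frac{135}{98} - \frac{1}{23}\right) 35 = \frac{3007}{2254} \cdot 35 = \frac{15035}{322}$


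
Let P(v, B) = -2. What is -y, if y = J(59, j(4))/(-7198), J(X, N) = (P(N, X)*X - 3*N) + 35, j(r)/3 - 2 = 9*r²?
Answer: -1397/7198 ≈ -0.19408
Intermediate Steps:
j(r) = 6 + 27*r² (j(r) = 6 + 3*(9*r²) = 6 + 27*r²)
J(X, N) = 35 - 3*N - 2*X (J(X, N) = (-2*X - 3*N) + 35 = (-3*N - 2*X) + 35 = 35 - 3*N - 2*X)
y = 1397/7198 (y = (35 - 3*(6 + 27*4²) - 2*59)/(-7198) = (35 - 3*(6 + 27*16) - 118)*(-1/7198) = (35 - 3*(6 + 432) - 118)*(-1/7198) = (35 - 3*438 - 118)*(-1/7198) = (35 - 1314 - 118)*(-1/7198) = -1397*(-1/7198) = 1397/7198 ≈ 0.19408)
-y = -1*1397/7198 = -1397/7198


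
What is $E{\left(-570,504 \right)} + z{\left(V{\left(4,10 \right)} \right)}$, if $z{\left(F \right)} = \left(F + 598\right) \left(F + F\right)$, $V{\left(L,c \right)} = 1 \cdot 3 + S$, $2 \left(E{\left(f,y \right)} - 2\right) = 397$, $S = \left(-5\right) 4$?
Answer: $- \frac{39107}{2} \approx -19554.0$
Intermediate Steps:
$S = -20$
$E{\left(f,y \right)} = \frac{401}{2}$ ($E{\left(f,y \right)} = 2 + \frac{1}{2} \cdot 397 = 2 + \frac{397}{2} = \frac{401}{2}$)
$V{\left(L,c \right)} = -17$ ($V{\left(L,c \right)} = 1 \cdot 3 - 20 = 3 - 20 = -17$)
$z{\left(F \right)} = 2 F \left(598 + F\right)$ ($z{\left(F \right)} = \left(598 + F\right) 2 F = 2 F \left(598 + F\right)$)
$E{\left(-570,504 \right)} + z{\left(V{\left(4,10 \right)} \right)} = \frac{401}{2} + 2 \left(-17\right) \left(598 - 17\right) = \frac{401}{2} + 2 \left(-17\right) 581 = \frac{401}{2} - 19754 = - \frac{39107}{2}$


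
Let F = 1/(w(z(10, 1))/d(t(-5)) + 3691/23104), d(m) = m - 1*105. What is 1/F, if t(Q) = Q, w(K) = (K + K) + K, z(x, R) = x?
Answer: -28711/254144 ≈ -0.11297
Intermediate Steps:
w(K) = 3*K (w(K) = 2*K + K = 3*K)
d(m) = -105 + m (d(m) = m - 105 = -105 + m)
F = -254144/28711 (F = 1/((3*10)/(-105 - 5) + 3691/23104) = 1/(30/(-110) + 3691*(1/23104)) = 1/(30*(-1/110) + 3691/23104) = 1/(-3/11 + 3691/23104) = 1/(-28711/254144) = -254144/28711 ≈ -8.8518)
1/F = 1/(-254144/28711) = -28711/254144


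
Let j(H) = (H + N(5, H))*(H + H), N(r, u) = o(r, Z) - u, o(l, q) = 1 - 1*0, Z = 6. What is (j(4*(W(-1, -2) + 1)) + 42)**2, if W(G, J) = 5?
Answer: 8100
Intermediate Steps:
o(l, q) = 1 (o(l, q) = 1 + 0 = 1)
N(r, u) = 1 - u
j(H) = 2*H (j(H) = (H + (1 - H))*(H + H) = 1*(2*H) = 2*H)
(j(4*(W(-1, -2) + 1)) + 42)**2 = (2*(4*(5 + 1)) + 42)**2 = (2*(4*6) + 42)**2 = (2*24 + 42)**2 = (48 + 42)**2 = 90**2 = 8100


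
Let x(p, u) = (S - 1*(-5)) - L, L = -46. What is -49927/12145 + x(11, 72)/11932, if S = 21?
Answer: -148713631/36228535 ≈ -4.1049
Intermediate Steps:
x(p, u) = 72 (x(p, u) = (21 - 1*(-5)) - 1*(-46) = (21 + 5) + 46 = 26 + 46 = 72)
-49927/12145 + x(11, 72)/11932 = -49927/12145 + 72/11932 = -49927*1/12145 + 72*(1/11932) = -49927/12145 + 18/2983 = -148713631/36228535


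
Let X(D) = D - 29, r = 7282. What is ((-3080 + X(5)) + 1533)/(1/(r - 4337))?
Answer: -4626595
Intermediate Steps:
X(D) = -29 + D
((-3080 + X(5)) + 1533)/(1/(r - 4337)) = ((-3080 + (-29 + 5)) + 1533)/(1/(7282 - 4337)) = ((-3080 - 24) + 1533)/(1/2945) = (-3104 + 1533)/(1/2945) = -1571*2945 = -4626595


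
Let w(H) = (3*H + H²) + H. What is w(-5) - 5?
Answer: 0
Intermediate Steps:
w(H) = H² + 4*H (w(H) = (H² + 3*H) + H = H² + 4*H)
w(-5) - 5 = -5*(4 - 5) - 5 = -5*(-1) - 5 = 5 - 5 = 0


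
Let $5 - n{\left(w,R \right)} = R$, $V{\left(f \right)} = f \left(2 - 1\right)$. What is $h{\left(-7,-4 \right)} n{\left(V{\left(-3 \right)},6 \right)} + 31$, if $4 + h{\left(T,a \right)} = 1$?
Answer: $34$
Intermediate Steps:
$V{\left(f \right)} = f$ ($V{\left(f \right)} = f 1 = f$)
$n{\left(w,R \right)} = 5 - R$
$h{\left(T,a \right)} = -3$ ($h{\left(T,a \right)} = -4 + 1 = -3$)
$h{\left(-7,-4 \right)} n{\left(V{\left(-3 \right)},6 \right)} + 31 = - 3 \left(5 - 6\right) + 31 = \left(-3\right) \left(-1\right) + 31 = 3 + 31 = 34$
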